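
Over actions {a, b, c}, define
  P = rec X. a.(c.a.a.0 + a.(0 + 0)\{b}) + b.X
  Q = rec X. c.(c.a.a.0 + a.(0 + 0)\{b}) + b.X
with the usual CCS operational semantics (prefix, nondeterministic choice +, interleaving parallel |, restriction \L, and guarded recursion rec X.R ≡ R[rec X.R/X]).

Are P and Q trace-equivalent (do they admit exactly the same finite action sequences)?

NO — witness ⟨a⟩

LTS(P): 6 reachable states
  u0 = rec X. a.(c.a.a.0 + a.(0 + 0)\{b}) + b.X → --a--▸ u1, --b--▸ u0
  u1 = c.a.a.0 + a.(0 + 0)\{b} → --a--▸ u2, --c--▸ u3
  u2 = (0 + 0)\{b} → deadlocked
  u3 = a.a.0 → --a--▸ u4
  u4 = a.0 → --a--▸ u5
  u5 = 0 → deadlocked
LTS(Q): 6 reachable states
  v0 = rec X. c.(c.a.a.0 + a.(0 + 0)\{b}) + b.X → --b--▸ v0, --c--▸ v1
  v1 = c.a.a.0 + a.(0 + 0)\{b} → --a--▸ v2, --c--▸ v3
  v2 = (0 + 0)\{b} → deadlocked
  v3 = a.a.0 → --a--▸ v4
  v4 = a.0 → --a--▸ v5
  v5 = 0 → deadlocked
Run σ = ⟨a⟩ on P: start {u0}
  after a @ step 1: {u1}
  P completes σ.
Run σ = ⟨a⟩ on Q: start {v0}
  after a @ step 1: ∅ (Q stuck)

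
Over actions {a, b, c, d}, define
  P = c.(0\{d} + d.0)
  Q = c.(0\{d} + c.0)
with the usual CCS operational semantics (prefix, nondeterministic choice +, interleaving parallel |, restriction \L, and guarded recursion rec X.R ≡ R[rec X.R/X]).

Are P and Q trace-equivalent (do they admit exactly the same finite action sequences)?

NO — witness ⟨cd⟩

LTS(P): 3 reachable states
  m0 = c.(0\{d} + d.0) ⊢ =c=> m1
  m1 = 0\{d} + d.0 ⊢ =d=> m2
  m2 = 0 ⊢ ·
LTS(Q): 3 reachable states
  n0 = c.(0\{d} + c.0) ⊢ =c=> n1
  n1 = 0\{d} + c.0 ⊢ =c=> n2
  n2 = 0 ⊢ ·
Executing cd from P (initial set {m0}):
  [1] c ⇒ {m1}
  [2] d ⇒ {m2}
  ✓ P
Executing cd from Q (initial set {n0}):
  [1] c ⇒ {n1}
  [2] d ⇒ no successor for Q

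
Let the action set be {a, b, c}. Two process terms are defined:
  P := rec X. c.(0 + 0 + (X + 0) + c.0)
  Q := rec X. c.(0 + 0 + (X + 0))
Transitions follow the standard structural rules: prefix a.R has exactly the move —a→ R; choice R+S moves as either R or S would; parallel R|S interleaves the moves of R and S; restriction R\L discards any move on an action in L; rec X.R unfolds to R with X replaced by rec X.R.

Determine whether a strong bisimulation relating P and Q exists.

P's transition system — 3 states:
  m0 = rec X. c.(0 + 0 + (X + 0) + c.0) → —c→ m1
  m1 = 0 + 0 + ((rec X. c.(0 + 0 + (X + 0) + c.0)) + 0) + c.0 → —c→ m1, —c→ m2
  m2 = 0 → ∅
Q's transition system — 2 states:
  n0 = rec X. c.(0 + 0 + (X + 0)) → —c→ n1
  n1 = 0 + 0 + ((rec X. c.(0 + 0 + (X + 0))) + 0) → —c→ n1
Coarsest stable partition (strong bisimilarity classes):
  B0 = {m0}
  B1 = {m1}
  B2 = {m2}
  B3 = {n0, n1}
m0 ∈ B0, n0 ∈ B3 → different blocks

NO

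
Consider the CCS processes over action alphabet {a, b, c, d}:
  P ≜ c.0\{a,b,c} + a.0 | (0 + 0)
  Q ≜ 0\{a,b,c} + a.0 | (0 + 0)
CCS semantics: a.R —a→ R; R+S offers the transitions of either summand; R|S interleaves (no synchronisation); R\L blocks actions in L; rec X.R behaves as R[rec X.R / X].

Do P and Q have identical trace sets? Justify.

LTS(P): 3 reachable states
  p0 = c.0\{a,b,c} + a.0 | (0 + 0) → ··a··> p1, ··c··> p2
  p1 = 0 | (0 + 0) → stopped
  p2 = 0\{a,b,c} → stopped
LTS(Q): 2 reachable states
  q0 = 0\{a,b,c} + a.0 | (0 + 0) → ··a··> q1
  q1 = 0 | (0 + 0) → stopped
Trace ⟨c⟩ through P, begin at {p0}:
  [1] c ⇒ {p2}
  ✓ P
Trace ⟨c⟩ through Q, begin at {q0}:
  [1] c ⇒ no successor for Q

NO — witness ⟨c⟩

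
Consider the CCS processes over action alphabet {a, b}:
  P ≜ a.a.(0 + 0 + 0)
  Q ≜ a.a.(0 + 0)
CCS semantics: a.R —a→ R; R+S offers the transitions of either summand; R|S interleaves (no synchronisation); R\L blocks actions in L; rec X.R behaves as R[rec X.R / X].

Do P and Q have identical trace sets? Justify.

trace-equivalent

P's transition system — 3 states:
  u0 = a.a.(0 + 0 + 0) ⊢ --a--▸ u1
  u1 = a.(0 + 0 + 0) ⊢ --a--▸ u2
  u2 = 0 + 0 + 0 ⊢ ·
Q's transition system — 3 states:
  v0 = a.a.(0 + 0) ⊢ --a--▸ v1
  v1 = a.(0 + 0) ⊢ --a--▸ v2
  v2 = 0 + 0 ⊢ ·
Partition-refinement fixed point:
  B0 = {u0, v0}
  B1 = {u1, v1}
  B2 = {u2, v2}
u0 ∈ B0, v0 ∈ B0 → same block
Bisimilar ⇒ trace-equivalent.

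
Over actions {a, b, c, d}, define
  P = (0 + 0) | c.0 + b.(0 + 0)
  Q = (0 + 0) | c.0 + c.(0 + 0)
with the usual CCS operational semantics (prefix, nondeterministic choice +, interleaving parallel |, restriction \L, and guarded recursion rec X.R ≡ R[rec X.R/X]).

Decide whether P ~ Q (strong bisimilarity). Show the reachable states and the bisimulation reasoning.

P ≁ Q

LTS(P): 3 reachable states
  p0 = (0 + 0) | c.0 + b.(0 + 0) → ··b··> p1, ··c··> p2
  p1 = 0 + 0 → ∅
  p2 = (0 + 0) | 0 → ∅
LTS(Q): 3 reachable states
  q0 = (0 + 0) | c.0 + c.(0 + 0) → ··c··> q1, ··c··> q2
  q1 = (0 + 0) | 0 → ∅
  q2 = 0 + 0 → ∅
Partition-refinement fixed point:
  B0 = {p0}
  B1 = {p1, p2, q1, q2}
  B2 = {q0}
p0 ∈ B0, q0 ∈ B2 → different blocks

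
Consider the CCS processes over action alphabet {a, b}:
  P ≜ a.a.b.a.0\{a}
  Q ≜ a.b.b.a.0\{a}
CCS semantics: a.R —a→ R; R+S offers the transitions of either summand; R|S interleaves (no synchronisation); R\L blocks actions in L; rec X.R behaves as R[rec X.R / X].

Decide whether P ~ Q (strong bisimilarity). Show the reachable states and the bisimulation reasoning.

Reachable graph of P (5 states):
  u0 = a.a.b.a.0\{a} → --a--▸ u1
  u1 = a.b.a.0\{a} → --a--▸ u2
  u2 = b.a.0\{a} → --b--▸ u3
  u3 = a.0\{a} → --a--▸ u4
  u4 = 0\{a} → (no moves)
Reachable graph of Q (5 states):
  v0 = a.b.b.a.0\{a} → --a--▸ v1
  v1 = b.b.a.0\{a} → --b--▸ v2
  v2 = b.a.0\{a} → --b--▸ v3
  v3 = a.0\{a} → --a--▸ v4
  v4 = 0\{a} → (no moves)
Partition-refinement fixed point:
  B0 = {u0}
  B1 = {u1}
  B2 = {u2, v2}
  B3 = {u3, v3}
  B4 = {u4, v4}
  B5 = {v0}
  B6 = {v1}
u0 ∈ B0, v0 ∈ B5 → different blocks

not bisimilar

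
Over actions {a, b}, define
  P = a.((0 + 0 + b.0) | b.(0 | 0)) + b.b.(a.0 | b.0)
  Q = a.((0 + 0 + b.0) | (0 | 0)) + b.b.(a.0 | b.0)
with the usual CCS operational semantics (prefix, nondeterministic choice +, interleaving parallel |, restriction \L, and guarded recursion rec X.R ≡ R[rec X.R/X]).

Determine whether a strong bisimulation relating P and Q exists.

NO

LTS(P): 10 reachable states
  p0 = a.((0 + 0 + b.0) | b.(0 | 0)) + b.b.(a.0 | b.0) | =a=> p1, =b=> p2
  p1 = (0 + 0 + b.0) | b.(0 | 0) | =b=> p3, =b=> p4
  p2 = b.(a.0 | b.0) | =b=> p5
  p3 = (0 + 0 + b.0) | (0 | 0) | =b=> p6
  p4 = 0 | b.(0 | 0) | =b=> p6
  p5 = a.0 | b.0 | =a=> p7, =b=> p8
  p6 = 0 | (0 | 0) | (no moves)
  p7 = 0 | b.0 | =b=> p9
  p8 = a.0 | 0 | =a=> p9
  p9 = 0 | 0 | (no moves)
LTS(Q): 8 reachable states
  q0 = a.((0 + 0 + b.0) | (0 | 0)) + b.b.(a.0 | b.0) | =a=> q1, =b=> q2
  q1 = (0 + 0 + b.0) | (0 | 0) | =b=> q3
  q2 = b.(a.0 | b.0) | =b=> q4
  q3 = 0 | (0 | 0) | (no moves)
  q4 = a.0 | b.0 | =a=> q5, =b=> q6
  q5 = 0 | b.0 | =b=> q7
  q6 = a.0 | 0 | =a=> q7
  q7 = 0 | 0 | (no moves)
Coarsest stable partition (strong bisimilarity classes):
  B0 = {p0}
  B1 = {p1}
  B2 = {p3, p4, p7, q1, q5}
  B3 = {p6, p9, q3, q7}
  B4 = {p2, q2}
  B5 = {p5, q4}
  B6 = {p8, q6}
  B7 = {q0}
p0 ∈ B0, q0 ∈ B7 → different blocks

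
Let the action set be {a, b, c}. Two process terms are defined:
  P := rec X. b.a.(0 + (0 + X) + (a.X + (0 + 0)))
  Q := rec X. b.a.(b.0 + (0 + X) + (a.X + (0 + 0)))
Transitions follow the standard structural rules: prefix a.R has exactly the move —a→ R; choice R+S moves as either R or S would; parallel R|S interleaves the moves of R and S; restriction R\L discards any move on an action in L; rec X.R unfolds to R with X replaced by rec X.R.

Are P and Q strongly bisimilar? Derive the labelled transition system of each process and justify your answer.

not bisimilar

Reachable graph of P (3 states):
  u0 = rec X. b.a.(0 + (0 + X) + (a.X + (0 + 0))) | --b--▸ u1
  u1 = a.(0 + (0 + (rec X. b.a.(0 + (0 + X) + (a.X + (0 + 0))))) + (a.(rec X. b.a.(0 + (0 + X) + (a.X + (0 + 0)))) + (0 + 0))) | --a--▸ u2
  u2 = 0 + (0 + (rec X. b.a.(0 + (0 + X) + (a.X + (0 + 0))))) + (a.(rec X. b.a.(0 + (0 + X) + (a.X + (0 + 0)))) + (0 + 0)) | --a--▸ u0, --b--▸ u1
Reachable graph of Q (4 states):
  v0 = rec X. b.a.(b.0 + (0 + X) + (a.X + (0 + 0))) | --b--▸ v1
  v1 = a.(b.0 + (0 + (rec X. b.a.(b.0 + (0 + X) + (a.X + (0 + 0))))) + (a.(rec X. b.a.(b.0 + (0 + X) + (a.X + (0 + 0)))) + (0 + 0))) | --a--▸ v2
  v2 = b.0 + (0 + (rec X. b.a.(b.0 + (0 + X) + (a.X + (0 + 0))))) + (a.(rec X. b.a.(b.0 + (0 + X) + (a.X + (0 + 0)))) + (0 + 0)) | --a--▸ v0, --b--▸ v1, --b--▸ v3
  v3 = 0 | ∅
Coarsest stable partition (strong bisimilarity classes):
  B0 = {u0}
  B1 = {u1}
  B2 = {u2}
  B3 = {v0}
  B4 = {v1}
  B5 = {v2}
  B6 = {v3}
u0 ∈ B0, v0 ∈ B3 → different blocks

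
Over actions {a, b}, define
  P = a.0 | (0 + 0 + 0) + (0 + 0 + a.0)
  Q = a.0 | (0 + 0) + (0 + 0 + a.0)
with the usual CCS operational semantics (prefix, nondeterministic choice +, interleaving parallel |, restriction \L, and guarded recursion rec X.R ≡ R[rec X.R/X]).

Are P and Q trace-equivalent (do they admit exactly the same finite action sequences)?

YES

LTS(P): 3 reachable states
  p0 = a.0 | (0 + 0 + 0) + (0 + 0 + a.0) has moves --a--▸ p1, --a--▸ p2
  p1 = 0 has moves ·
  p2 = 0 | (0 + 0 + 0) has moves ·
LTS(Q): 3 reachable states
  q0 = a.0 | (0 + 0) + (0 + 0 + a.0) has moves --a--▸ q1, --a--▸ q2
  q1 = 0 has moves ·
  q2 = 0 | (0 + 0) has moves ·
Coarsest stable partition (strong bisimilarity classes):
  B0 = {p0, q0}
  B1 = {p1, p2, q1, q2}
p0 ∈ B0, q0 ∈ B0 → same block
Bisimilar ⇒ trace-equivalent.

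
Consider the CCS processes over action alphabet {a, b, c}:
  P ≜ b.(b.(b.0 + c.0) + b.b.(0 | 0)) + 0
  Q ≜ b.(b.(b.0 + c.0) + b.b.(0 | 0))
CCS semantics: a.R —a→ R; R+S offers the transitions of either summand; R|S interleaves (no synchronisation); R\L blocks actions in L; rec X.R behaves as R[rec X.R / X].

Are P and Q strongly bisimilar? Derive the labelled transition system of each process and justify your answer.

YES

Reachable graph of P (6 states):
  s0 = b.(b.(b.0 + c.0) + b.b.(0 | 0)) + 0 | --b--▸ s1
  s1 = b.(b.0 + c.0) + b.b.(0 | 0) | --b--▸ s2, --b--▸ s3
  s2 = b.(0 | 0) | --b--▸ s4
  s3 = b.0 + c.0 | --b--▸ s5, --c--▸ s5
  s4 = 0 | 0 | (no moves)
  s5 = 0 | (no moves)
Reachable graph of Q (6 states):
  t0 = b.(b.(b.0 + c.0) + b.b.(0 | 0)) | --b--▸ t1
  t1 = b.(b.0 + c.0) + b.b.(0 | 0) | --b--▸ t2, --b--▸ t3
  t2 = b.(0 | 0) | --b--▸ t4
  t3 = b.0 + c.0 | --b--▸ t5, --c--▸ t5
  t4 = 0 | 0 | (no moves)
  t5 = 0 | (no moves)
Partition-refinement fixed point:
  B0 = {s0, t0}
  B1 = {s1, t1}
  B2 = {s2, t2}
  B3 = {s4, s5, t4, t5}
  B4 = {s3, t3}
s0 ∈ B0, t0 ∈ B0 → same block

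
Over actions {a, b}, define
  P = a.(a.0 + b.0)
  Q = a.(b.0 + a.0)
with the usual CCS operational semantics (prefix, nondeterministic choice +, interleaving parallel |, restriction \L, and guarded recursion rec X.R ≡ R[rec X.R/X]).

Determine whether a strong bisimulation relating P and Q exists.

Reachable graph of P (3 states):
  m0 = a.(a.0 + b.0) has moves -a-> m1
  m1 = a.0 + b.0 has moves -a-> m2, -b-> m2
  m2 = 0 has moves ∅
Reachable graph of Q (3 states):
  n0 = a.(b.0 + a.0) has moves -a-> n1
  n1 = b.0 + a.0 has moves -a-> n2, -b-> n2
  n2 = 0 has moves ∅
Coarsest stable partition (strong bisimilarity classes):
  B0 = {m0, n0}
  B1 = {m1, n1}
  B2 = {m2, n2}
m0 ∈ B0, n0 ∈ B0 → same block

bisimilar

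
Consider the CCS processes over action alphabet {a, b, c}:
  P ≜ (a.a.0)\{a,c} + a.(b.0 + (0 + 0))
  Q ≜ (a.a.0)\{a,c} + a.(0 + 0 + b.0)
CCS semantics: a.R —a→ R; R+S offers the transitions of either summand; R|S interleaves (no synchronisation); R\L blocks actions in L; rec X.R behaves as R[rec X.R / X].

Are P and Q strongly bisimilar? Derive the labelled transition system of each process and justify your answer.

P's transition system — 3 states:
  p0 = (a.a.0)\{a,c} + a.(b.0 + (0 + 0)) has moves =a=> p1
  p1 = b.0 + (0 + 0) has moves =b=> p2
  p2 = 0 has moves stopped
Q's transition system — 3 states:
  q0 = (a.a.0)\{a,c} + a.(0 + 0 + b.0) has moves =a=> q1
  q1 = 0 + 0 + b.0 has moves =b=> q2
  q2 = 0 has moves stopped
Coarsest stable partition (strong bisimilarity classes):
  B0 = {p0, q0}
  B1 = {p1, q1}
  B2 = {p2, q2}
p0 ∈ B0, q0 ∈ B0 → same block

bisimilar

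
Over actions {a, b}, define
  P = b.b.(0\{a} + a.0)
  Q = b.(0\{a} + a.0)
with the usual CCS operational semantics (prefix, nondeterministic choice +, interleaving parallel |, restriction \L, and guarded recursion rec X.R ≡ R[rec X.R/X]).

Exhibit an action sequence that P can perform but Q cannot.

LTS(P): 4 reachable states
  p0 = b.b.(0\{a} + a.0) | -b-> p1
  p1 = b.(0\{a} + a.0) | -b-> p2
  p2 = 0\{a} + a.0 | -a-> p3
  p3 = 0 | ∅
LTS(Q): 3 reachable states
  q0 = b.(0\{a} + a.0) | -b-> q1
  q1 = 0\{a} + a.0 | -a-> q2
  q2 = 0 | ∅
Run σ = ⟨bb⟩ on P: start {p0}
  step 1 (b): {p1}
  step 2 (b): {p2}
  — P admits the full trace.
Run σ = ⟨bb⟩ on Q: start {q0}
  step 1 (b): {q1}
  step 2 (b): ∅  — Q cannot continue

bb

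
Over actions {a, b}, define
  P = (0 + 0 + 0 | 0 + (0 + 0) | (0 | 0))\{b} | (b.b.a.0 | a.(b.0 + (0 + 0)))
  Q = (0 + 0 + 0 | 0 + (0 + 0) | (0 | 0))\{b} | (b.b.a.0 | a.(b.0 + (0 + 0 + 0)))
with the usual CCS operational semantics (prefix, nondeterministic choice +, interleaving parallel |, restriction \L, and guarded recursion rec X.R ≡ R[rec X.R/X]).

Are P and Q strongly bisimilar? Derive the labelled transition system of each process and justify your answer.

YES

P's transition system — 12 states:
  p0 = (0 + 0 + 0 | 0 + (0 + 0) | (0 | 0))\{b} | (b.b.a.0 | a.(b.0 + (0 + 0))) :: —a→ p1, —b→ p2
  p1 = (0 + 0 + 0 | 0 + (0 + 0) | (0 | 0))\{b} | (b.b.a.0 | (b.0 + (0 + 0))) :: —b→ p3, —b→ p4
  p2 = (0 + 0 + 0 | 0 + (0 + 0) | (0 | 0))\{b} | (b.a.0 | a.(b.0 + (0 + 0))) :: —a→ p3, —b→ p5
  p3 = (0 + 0 + 0 | 0 + (0 + 0) | (0 | 0))\{b} | (b.a.0 | (b.0 + (0 + 0))) :: —b→ p6, —b→ p7
  p4 = (0 + 0 + 0 | 0 + (0 + 0) | (0 | 0))\{b} | (b.b.a.0 | 0) :: —b→ p7
  p5 = (0 + 0 + 0 | 0 + (0 + 0) | (0 | 0))\{b} | (a.0 | a.(b.0 + (0 + 0))) :: —a→ p6, —a→ p8
  p6 = (0 + 0 + 0 | 0 + (0 + 0) | (0 | 0))\{b} | (a.0 | (b.0 + (0 + 0))) :: —a→ p9, —b→ p10
  p7 = (0 + 0 + 0 | 0 + (0 + 0) | (0 | 0))\{b} | (b.a.0 | 0) :: —b→ p10
  p8 = (0 + 0 + 0 | 0 + (0 + 0) | (0 | 0))\{b} | (0 | a.(b.0 + (0 + 0))) :: —a→ p9
  p9 = (0 + 0 + 0 | 0 + (0 + 0) | (0 | 0))\{b} | (0 | (b.0 + (0 + 0))) :: —b→ p11
  p10 = (0 + 0 + 0 | 0 + (0 + 0) | (0 | 0))\{b} | (a.0 | 0) :: —a→ p11
  p11 = (0 + 0 + 0 | 0 + (0 + 0) | (0 | 0))\{b} | (0 | 0) :: stopped
Q's transition system — 12 states:
  q0 = (0 + 0 + 0 | 0 + (0 + 0) | (0 | 0))\{b} | (b.b.a.0 | a.(b.0 + (0 + 0 + 0))) :: —a→ q1, —b→ q2
  q1 = (0 + 0 + 0 | 0 + (0 + 0) | (0 | 0))\{b} | (b.b.a.0 | (b.0 + (0 + 0 + 0))) :: —b→ q3, —b→ q4
  q2 = (0 + 0 + 0 | 0 + (0 + 0) | (0 | 0))\{b} | (b.a.0 | a.(b.0 + (0 + 0 + 0))) :: —a→ q3, —b→ q5
  q3 = (0 + 0 + 0 | 0 + (0 + 0) | (0 | 0))\{b} | (b.a.0 | (b.0 + (0 + 0 + 0))) :: —b→ q6, —b→ q7
  q4 = (0 + 0 + 0 | 0 + (0 + 0) | (0 | 0))\{b} | (b.b.a.0 | 0) :: —b→ q7
  q5 = (0 + 0 + 0 | 0 + (0 + 0) | (0 | 0))\{b} | (a.0 | a.(b.0 + (0 + 0 + 0))) :: —a→ q6, —a→ q8
  q6 = (0 + 0 + 0 | 0 + (0 + 0) | (0 | 0))\{b} | (a.0 | (b.0 + (0 + 0 + 0))) :: —a→ q9, —b→ q10
  q7 = (0 + 0 + 0 | 0 + (0 + 0) | (0 | 0))\{b} | (b.a.0 | 0) :: —b→ q10
  q8 = (0 + 0 + 0 | 0 + (0 + 0) | (0 | 0))\{b} | (0 | a.(b.0 + (0 + 0 + 0))) :: —a→ q9
  q9 = (0 + 0 + 0 | 0 + (0 + 0) | (0 | 0))\{b} | (0 | (b.0 + (0 + 0 + 0))) :: —b→ q11
  q10 = (0 + 0 + 0 | 0 + (0 + 0) | (0 | 0))\{b} | (a.0 | 0) :: —a→ q11
  q11 = (0 + 0 + 0 | 0 + (0 + 0) | (0 | 0))\{b} | (0 | 0) :: stopped
Coarsest stable partition (strong bisimilarity classes):
  B0 = {p0, q0}
  B1 = {p2, q2}
  B2 = {p5, q5}
  B3 = {p8, q8}
  B4 = {p9, q9}
  B5 = {p11, q11}
  B6 = {p6, q6}
  B7 = {p10, q10}
  B8 = {p3, q3}
  B9 = {p7, q7}
  B10 = {p1, q1}
  B11 = {p4, q4}
p0 ∈ B0, q0 ∈ B0 → same block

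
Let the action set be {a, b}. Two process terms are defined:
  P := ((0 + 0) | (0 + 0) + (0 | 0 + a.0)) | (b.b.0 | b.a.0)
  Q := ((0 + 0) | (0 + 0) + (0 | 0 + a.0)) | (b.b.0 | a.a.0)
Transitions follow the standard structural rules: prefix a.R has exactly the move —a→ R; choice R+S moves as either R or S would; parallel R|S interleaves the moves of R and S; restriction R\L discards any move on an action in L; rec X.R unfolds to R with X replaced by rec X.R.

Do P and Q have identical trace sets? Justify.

trace-distinct — witness ⟨bbb⟩

LTS(P): 18 reachable states
  m0 = ((0 + 0) | (0 + 0) + (0 | 0 + a.0)) | (b.b.0 | b.a.0) ⊢ ··a··> m1, ··b··> m2, ··b··> m3
  m1 = 0 | (b.b.0 | b.a.0) ⊢ ··b··> m4, ··b··> m5
  m2 = ((0 + 0) | (0 + 0) + (0 | 0 + a.0)) | (b.0 | b.a.0) ⊢ ··a··> m4, ··b··> m6, ··b··> m7
  m3 = ((0 + 0) | (0 + 0) + (0 | 0 + a.0)) | (b.b.0 | a.0) ⊢ ··a··> m5, ··a··> m8, ··b··> m7
  m4 = 0 | (b.0 | b.a.0) ⊢ ··b··> m10, ··b··> m9
  m5 = 0 | (b.b.0 | a.0) ⊢ ··a··> m11, ··b··> m10
  m6 = ((0 + 0) | (0 + 0) + (0 | 0 + a.0)) | (0 | b.a.0) ⊢ ··a··> m9, ··b··> m12
  m7 = ((0 + 0) | (0 + 0) + (0 | 0 + a.0)) | (b.0 | a.0) ⊢ ··a··> m10, ··a··> m13, ··b··> m12
  m8 = ((0 + 0) | (0 + 0) + (0 | 0 + a.0)) | (b.b.0 | 0) ⊢ ··a··> m11, ··b··> m13
  m9 = 0 | (0 | b.a.0) ⊢ ··b··> m14
  m10 = 0 | (b.0 | a.0) ⊢ ··a··> m15, ··b··> m14
  m11 = 0 | (b.b.0 | 0) ⊢ ··b··> m15
  m12 = ((0 + 0) | (0 + 0) + (0 | 0 + a.0)) | (0 | a.0) ⊢ ··a··> m14, ··a··> m16
  m13 = ((0 + 0) | (0 + 0) + (0 | 0 + a.0)) | (b.0 | 0) ⊢ ··a··> m15, ··b··> m16
  m14 = 0 | (0 | a.0) ⊢ ··a··> m17
  m15 = 0 | (b.0 | 0) ⊢ ··b··> m17
  m16 = ((0 + 0) | (0 + 0) + (0 | 0 + a.0)) | (0 | 0) ⊢ ··a··> m17
  m17 = 0 | (0 | 0) ⊢ (no moves)
LTS(Q): 18 reachable states
  n0 = ((0 + 0) | (0 + 0) + (0 | 0 + a.0)) | (b.b.0 | a.a.0) ⊢ ··a··> n1, ··a··> n2, ··b··> n3
  n1 = ((0 + 0) | (0 + 0) + (0 | 0 + a.0)) | (b.b.0 | a.0) ⊢ ··a··> n4, ··a··> n5, ··b··> n6
  n2 = 0 | (b.b.0 | a.a.0) ⊢ ··a··> n5, ··b··> n7
  n3 = ((0 + 0) | (0 + 0) + (0 | 0 + a.0)) | (b.0 | a.a.0) ⊢ ··a··> n6, ··a··> n7, ··b··> n8
  n4 = ((0 + 0) | (0 + 0) + (0 | 0 + a.0)) | (b.b.0 | 0) ⊢ ··a··> n9, ··b··> n10
  n5 = 0 | (b.b.0 | a.0) ⊢ ··a··> n9, ··b··> n11
  n6 = ((0 + 0) | (0 + 0) + (0 | 0 + a.0)) | (b.0 | a.0) ⊢ ··a··> n10, ··a··> n11, ··b··> n12
  n7 = 0 | (b.0 | a.a.0) ⊢ ··a··> n11, ··b··> n13
  n8 = ((0 + 0) | (0 + 0) + (0 | 0 + a.0)) | (0 | a.a.0) ⊢ ··a··> n12, ··a··> n13
  n9 = 0 | (b.b.0 | 0) ⊢ ··b··> n14
  n10 = ((0 + 0) | (0 + 0) + (0 | 0 + a.0)) | (b.0 | 0) ⊢ ··a··> n14, ··b··> n15
  n11 = 0 | (b.0 | a.0) ⊢ ··a··> n14, ··b··> n16
  n12 = ((0 + 0) | (0 + 0) + (0 | 0 + a.0)) | (0 | a.0) ⊢ ··a··> n15, ··a··> n16
  n13 = 0 | (0 | a.a.0) ⊢ ··a··> n16
  n14 = 0 | (b.0 | 0) ⊢ ··b··> n17
  n15 = ((0 + 0) | (0 + 0) + (0 | 0 + a.0)) | (0 | 0) ⊢ ··a··> n17
  n16 = 0 | (0 | a.0) ⊢ ··a··> n17
  n17 = 0 | (0 | 0) ⊢ (no moves)
Executing bbb from P (initial set {m0}):
  step 1 (b): {m2, m3}
  step 2 (b): {m6, m7}
  step 3 (b): {m12}
  ✓ P
Executing bbb from Q (initial set {n0}):
  step 1 (b): {n3}
  step 2 (b): {n8}
  step 3 (b): ∅ (Q stuck)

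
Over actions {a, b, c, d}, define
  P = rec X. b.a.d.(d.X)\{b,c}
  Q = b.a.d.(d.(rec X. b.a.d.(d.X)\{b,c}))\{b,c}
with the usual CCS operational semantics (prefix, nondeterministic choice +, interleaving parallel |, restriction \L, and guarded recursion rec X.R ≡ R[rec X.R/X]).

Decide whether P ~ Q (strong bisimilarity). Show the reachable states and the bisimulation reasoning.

LTS(P): 5 reachable states
  u0 = rec X. b.a.d.(d.X)\{b,c} ⊢ -b-> u1
  u1 = a.d.(d.(rec X. b.a.d.(d.X)\{b,c}))\{b,c} ⊢ -a-> u2
  u2 = d.(d.(rec X. b.a.d.(d.X)\{b,c}))\{b,c} ⊢ -d-> u3
  u3 = (d.(rec X. b.a.d.(d.X)\{b,c}))\{b,c} ⊢ -d-> u4
  u4 = (rec X. b.a.d.(d.X)\{b,c})\{b,c} ⊢ deadlocked
LTS(Q): 5 reachable states
  v0 = b.a.d.(d.(rec X. b.a.d.(d.X)\{b,c}))\{b,c} ⊢ -b-> v1
  v1 = a.d.(d.(rec X. b.a.d.(d.X)\{b,c}))\{b,c} ⊢ -a-> v2
  v2 = d.(d.(rec X. b.a.d.(d.X)\{b,c}))\{b,c} ⊢ -d-> v3
  v3 = (d.(rec X. b.a.d.(d.X)\{b,c}))\{b,c} ⊢ -d-> v4
  v4 = (rec X. b.a.d.(d.X)\{b,c})\{b,c} ⊢ deadlocked
Coarsest stable partition (strong bisimilarity classes):
  B0 = {u0, v0}
  B1 = {u1, v1}
  B2 = {u2, v2}
  B3 = {u3, v3}
  B4 = {u4, v4}
u0 ∈ B0, v0 ∈ B0 → same block

YES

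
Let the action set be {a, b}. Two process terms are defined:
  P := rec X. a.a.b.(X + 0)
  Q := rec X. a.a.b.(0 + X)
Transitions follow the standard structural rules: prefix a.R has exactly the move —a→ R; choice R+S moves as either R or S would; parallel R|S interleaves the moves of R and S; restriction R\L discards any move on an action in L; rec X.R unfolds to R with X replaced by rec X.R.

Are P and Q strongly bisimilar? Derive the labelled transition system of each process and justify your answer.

YES

Reachable graph of P (4 states):
  s0 = rec X. a.a.b.(X + 0) ⊢ --a--▸ s1
  s1 = a.b.((rec X. a.a.b.(X + 0)) + 0) ⊢ --a--▸ s2
  s2 = b.((rec X. a.a.b.(X + 0)) + 0) ⊢ --b--▸ s3
  s3 = (rec X. a.a.b.(X + 0)) + 0 ⊢ --a--▸ s1
Reachable graph of Q (4 states):
  t0 = rec X. a.a.b.(0 + X) ⊢ --a--▸ t1
  t1 = a.b.(0 + (rec X. a.a.b.(0 + X))) ⊢ --a--▸ t2
  t2 = b.(0 + (rec X. a.a.b.(0 + X))) ⊢ --b--▸ t3
  t3 = 0 + (rec X. a.a.b.(0 + X)) ⊢ --a--▸ t1
Coarsest stable partition (strong bisimilarity classes):
  B0 = {s0, s3, t0, t3}
  B1 = {s1, t1}
  B2 = {s2, t2}
s0 ∈ B0, t0 ∈ B0 → same block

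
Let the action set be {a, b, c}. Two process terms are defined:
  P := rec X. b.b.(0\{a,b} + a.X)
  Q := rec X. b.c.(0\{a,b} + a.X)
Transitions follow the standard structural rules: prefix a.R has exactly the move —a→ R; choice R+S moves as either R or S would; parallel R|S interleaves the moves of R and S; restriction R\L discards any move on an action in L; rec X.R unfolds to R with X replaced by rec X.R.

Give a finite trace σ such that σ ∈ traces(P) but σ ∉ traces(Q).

LTS(P): 3 reachable states
  s0 = rec X. b.b.(0\{a,b} + a.X) ⊢ --b--▸ s1
  s1 = b.(0\{a,b} + a.(rec X. b.b.(0\{a,b} + a.X))) ⊢ --b--▸ s2
  s2 = 0\{a,b} + a.(rec X. b.b.(0\{a,b} + a.X)) ⊢ --a--▸ s0
LTS(Q): 3 reachable states
  t0 = rec X. b.c.(0\{a,b} + a.X) ⊢ --b--▸ t1
  t1 = c.(0\{a,b} + a.(rec X. b.c.(0\{a,b} + a.X))) ⊢ --c--▸ t2
  t2 = 0\{a,b} + a.(rec X. b.c.(0\{a,b} + a.X)) ⊢ --a--▸ t0
Executing bb from P (initial set {s0}):
  after b @ step 1: {s1}
  after b @ step 2: {s2}
  ✓ P
Executing bb from Q (initial set {t0}):
  after b @ step 1: {t1}
  after b @ step 2: no successor for Q

bb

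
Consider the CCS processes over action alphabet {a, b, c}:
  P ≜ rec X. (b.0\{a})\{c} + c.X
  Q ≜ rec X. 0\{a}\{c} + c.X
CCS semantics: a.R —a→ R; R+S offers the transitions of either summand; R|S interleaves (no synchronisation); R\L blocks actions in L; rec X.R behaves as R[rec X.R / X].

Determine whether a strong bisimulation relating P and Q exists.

NO

P's transition system — 2 states:
  u0 = rec X. (b.0\{a})\{c} + c.X ⊢ ··b··> u1, ··c··> u0
  u1 = 0\{a}\{c} ⊢ deadlocked
Q's transition system — 1 states:
  v0 = rec X. 0\{a}\{c} + c.X ⊢ ··c··> v0
Bisimilarity quotient blocks:
  B0 = {u0}
  B1 = {u1}
  B2 = {v0}
u0 ∈ B0, v0 ∈ B2 → different blocks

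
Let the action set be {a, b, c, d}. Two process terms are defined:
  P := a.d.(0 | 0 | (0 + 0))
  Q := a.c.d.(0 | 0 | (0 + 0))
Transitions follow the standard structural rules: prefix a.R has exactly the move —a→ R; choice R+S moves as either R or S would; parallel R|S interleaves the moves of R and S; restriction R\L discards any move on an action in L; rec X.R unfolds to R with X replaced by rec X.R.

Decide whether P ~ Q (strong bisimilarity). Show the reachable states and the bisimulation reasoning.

not bisimilar

P's transition system — 3 states:
  m0 = a.d.(0 | 0 | (0 + 0)) :: —a→ m1
  m1 = d.(0 | 0 | (0 + 0)) :: —d→ m2
  m2 = 0 | 0 | (0 + 0) :: stopped
Q's transition system — 4 states:
  n0 = a.c.d.(0 | 0 | (0 + 0)) :: —a→ n1
  n1 = c.d.(0 | 0 | (0 + 0)) :: —c→ n2
  n2 = d.(0 | 0 | (0 + 0)) :: —d→ n3
  n3 = 0 | 0 | (0 + 0) :: stopped
Bisimilarity quotient blocks:
  B0 = {m0}
  B1 = {m1, n2}
  B2 = {m2, n3}
  B3 = {n0}
  B4 = {n1}
m0 ∈ B0, n0 ∈ B3 → different blocks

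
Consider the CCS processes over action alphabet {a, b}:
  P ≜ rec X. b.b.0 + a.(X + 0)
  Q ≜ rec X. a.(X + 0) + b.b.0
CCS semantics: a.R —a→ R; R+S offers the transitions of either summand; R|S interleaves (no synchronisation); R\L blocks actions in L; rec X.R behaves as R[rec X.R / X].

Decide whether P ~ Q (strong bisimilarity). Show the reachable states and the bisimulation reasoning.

P ~ Q

Reachable graph of P (4 states):
  m0 = rec X. b.b.0 + a.(X + 0) → ··a··> m1, ··b··> m2
  m1 = (rec X. b.b.0 + a.(X + 0)) + 0 → ··a··> m1, ··b··> m2
  m2 = b.0 → ··b··> m3
  m3 = 0 → deadlocked
Reachable graph of Q (4 states):
  n0 = rec X. a.(X + 0) + b.b.0 → ··a··> n1, ··b··> n2
  n1 = (rec X. a.(X + 0) + b.b.0) + 0 → ··a··> n1, ··b··> n2
  n2 = b.0 → ··b··> n3
  n3 = 0 → deadlocked
Coarsest stable partition (strong bisimilarity classes):
  B0 = {m0, m1, n0, n1}
  B1 = {m2, n2}
  B2 = {m3, n3}
m0 ∈ B0, n0 ∈ B0 → same block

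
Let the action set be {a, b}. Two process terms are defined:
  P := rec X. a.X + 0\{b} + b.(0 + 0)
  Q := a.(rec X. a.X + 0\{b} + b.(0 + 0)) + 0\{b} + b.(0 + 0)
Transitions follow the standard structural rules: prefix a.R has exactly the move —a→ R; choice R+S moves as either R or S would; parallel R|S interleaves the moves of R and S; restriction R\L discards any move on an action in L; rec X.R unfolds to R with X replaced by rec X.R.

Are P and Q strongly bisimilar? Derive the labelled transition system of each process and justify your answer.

P's transition system — 2 states:
  m0 = rec X. a.X + 0\{b} + b.(0 + 0) → ··a··> m0, ··b··> m1
  m1 = 0 + 0 → ∅
Q's transition system — 3 states:
  n0 = a.(rec X. a.X + 0\{b} + b.(0 + 0)) + 0\{b} + b.(0 + 0) → ··a··> n1, ··b··> n2
  n1 = rec X. a.X + 0\{b} + b.(0 + 0) → ··a··> n1, ··b··> n2
  n2 = 0 + 0 → ∅
Coarsest stable partition (strong bisimilarity classes):
  B0 = {m0, n0, n1}
  B1 = {m1, n2}
m0 ∈ B0, n0 ∈ B0 → same block

YES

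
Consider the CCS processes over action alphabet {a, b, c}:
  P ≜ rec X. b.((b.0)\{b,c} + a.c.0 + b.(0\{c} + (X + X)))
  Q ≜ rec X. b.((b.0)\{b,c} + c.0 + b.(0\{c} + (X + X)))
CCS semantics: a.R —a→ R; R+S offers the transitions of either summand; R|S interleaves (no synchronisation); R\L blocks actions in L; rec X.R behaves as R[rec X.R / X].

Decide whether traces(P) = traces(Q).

Reachable graph of P (5 states):
  m0 = rec X. b.((b.0)\{b,c} + a.c.0 + b.(0\{c} + (X + X))) :: --b--▸ m1
  m1 = (b.0)\{b,c} + a.c.0 + b.(0\{c} + ((rec X. b.((b.0)\{b,c} + a.c.0 + b.(0\{c} + (X + X)))) + (rec X. b.((b.0)\{b,c} + a.c.0 + b.(0\{c} + (X + X)))))) :: --a--▸ m2, --b--▸ m3
  m2 = c.0 :: --c--▸ m4
  m3 = 0\{c} + ((rec X. b.((b.0)\{b,c} + a.c.0 + b.(0\{c} + (X + X)))) + (rec X. b.((b.0)\{b,c} + a.c.0 + b.(0\{c} + (X + X))))) :: --b--▸ m1
  m4 = 0 :: ∅
Reachable graph of Q (4 states):
  n0 = rec X. b.((b.0)\{b,c} + c.0 + b.(0\{c} + (X + X))) :: --b--▸ n1
  n1 = (b.0)\{b,c} + c.0 + b.(0\{c} + ((rec X. b.((b.0)\{b,c} + c.0 + b.(0\{c} + (X + X)))) + (rec X. b.((b.0)\{b,c} + c.0 + b.(0\{c} + (X + X)))))) :: --b--▸ n2, --c--▸ n3
  n2 = 0\{c} + ((rec X. b.((b.0)\{b,c} + c.0 + b.(0\{c} + (X + X)))) + (rec X. b.((b.0)\{b,c} + c.0 + b.(0\{c} + (X + X))))) :: --b--▸ n1
  n3 = 0 :: ∅
Executing ba from P (initial set {m0}):
  [1] b ⇒ {m1}
  [2] a ⇒ {m2}
  P completes σ.
Executing ba from Q (initial set {n0}):
  [1] b ⇒ {n1}
  [2] a ⇒ ∅ (Q stuck)

traces(P) ≠ traces(Q) — witness ⟨ba⟩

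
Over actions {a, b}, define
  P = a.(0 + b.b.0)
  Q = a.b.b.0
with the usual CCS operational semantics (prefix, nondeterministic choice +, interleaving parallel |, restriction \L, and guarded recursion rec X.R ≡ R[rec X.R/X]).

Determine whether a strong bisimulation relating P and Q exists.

YES

Reachable graph of P (4 states):
  m0 = a.(0 + b.b.0) ⊢ ··a··> m1
  m1 = 0 + b.b.0 ⊢ ··b··> m2
  m2 = b.0 ⊢ ··b··> m3
  m3 = 0 ⊢ stopped
Reachable graph of Q (4 states):
  n0 = a.b.b.0 ⊢ ··a··> n1
  n1 = b.b.0 ⊢ ··b··> n2
  n2 = b.0 ⊢ ··b··> n3
  n3 = 0 ⊢ stopped
Coarsest stable partition (strong bisimilarity classes):
  B0 = {m0, n0}
  B1 = {m1, n1}
  B2 = {m2, n2}
  B3 = {m3, n3}
m0 ∈ B0, n0 ∈ B0 → same block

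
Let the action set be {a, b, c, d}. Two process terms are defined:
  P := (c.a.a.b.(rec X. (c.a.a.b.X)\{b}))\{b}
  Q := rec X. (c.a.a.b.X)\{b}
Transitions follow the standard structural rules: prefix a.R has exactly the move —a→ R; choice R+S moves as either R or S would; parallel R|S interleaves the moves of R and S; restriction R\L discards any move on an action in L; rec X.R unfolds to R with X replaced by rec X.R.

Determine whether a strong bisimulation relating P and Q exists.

LTS(P): 4 reachable states
  u0 = (c.a.a.b.(rec X. (c.a.a.b.X)\{b}))\{b} → =c=> u1
  u1 = (a.a.b.(rec X. (c.a.a.b.X)\{b}))\{b} → =a=> u2
  u2 = (a.b.(rec X. (c.a.a.b.X)\{b}))\{b} → =a=> u3
  u3 = (b.(rec X. (c.a.a.b.X)\{b}))\{b} → deadlocked
LTS(Q): 4 reachable states
  v0 = rec X. (c.a.a.b.X)\{b} → =c=> v1
  v1 = (a.a.b.(rec X. (c.a.a.b.X)\{b}))\{b} → =a=> v2
  v2 = (a.b.(rec X. (c.a.a.b.X)\{b}))\{b} → =a=> v3
  v3 = (b.(rec X. (c.a.a.b.X)\{b}))\{b} → deadlocked
Coarsest stable partition (strong bisimilarity classes):
  B0 = {u0, v0}
  B1 = {u1, v1}
  B2 = {u2, v2}
  B3 = {u3, v3}
u0 ∈ B0, v0 ∈ B0 → same block

YES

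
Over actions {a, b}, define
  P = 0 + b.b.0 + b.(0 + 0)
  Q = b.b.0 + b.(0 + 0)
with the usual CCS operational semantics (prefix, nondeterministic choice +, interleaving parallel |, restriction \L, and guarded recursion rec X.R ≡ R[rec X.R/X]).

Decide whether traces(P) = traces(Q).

traces(P) = traces(Q)

Reachable graph of P (4 states):
  p0 = 0 + b.b.0 + b.(0 + 0) | -b-> p1, -b-> p2
  p1 = 0 + 0 | ∅
  p2 = b.0 | -b-> p3
  p3 = 0 | ∅
Reachable graph of Q (4 states):
  q0 = b.b.0 + b.(0 + 0) | -b-> q1, -b-> q2
  q1 = 0 + 0 | ∅
  q2 = b.0 | -b-> q3
  q3 = 0 | ∅
Partition-refinement fixed point:
  B0 = {p0, q0}
  B1 = {p1, p3, q1, q3}
  B2 = {p2, q2}
p0 ∈ B0, q0 ∈ B0 → same block
Bisimilar ⇒ trace-equivalent.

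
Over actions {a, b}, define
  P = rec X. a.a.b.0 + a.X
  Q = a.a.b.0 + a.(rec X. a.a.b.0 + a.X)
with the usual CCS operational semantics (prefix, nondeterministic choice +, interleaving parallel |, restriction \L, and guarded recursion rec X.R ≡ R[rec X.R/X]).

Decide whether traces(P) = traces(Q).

trace-equivalent

LTS(P): 4 reachable states
  s0 = rec X. a.a.b.0 + a.X has moves -a-> s0, -a-> s1
  s1 = a.b.0 has moves -a-> s2
  s2 = b.0 has moves -b-> s3
  s3 = 0 has moves (no moves)
LTS(Q): 5 reachable states
  t0 = a.a.b.0 + a.(rec X. a.a.b.0 + a.X) has moves -a-> t1, -a-> t2
  t1 = a.b.0 has moves -a-> t3
  t2 = rec X. a.a.b.0 + a.X has moves -a-> t1, -a-> t2
  t3 = b.0 has moves -b-> t4
  t4 = 0 has moves (no moves)
Coarsest stable partition (strong bisimilarity classes):
  B0 = {s0, t0, t2}
  B1 = {s1, t1}
  B2 = {s2, t3}
  B3 = {s3, t4}
s0 ∈ B0, t0 ∈ B0 → same block
Bisimilar ⇒ trace-equivalent.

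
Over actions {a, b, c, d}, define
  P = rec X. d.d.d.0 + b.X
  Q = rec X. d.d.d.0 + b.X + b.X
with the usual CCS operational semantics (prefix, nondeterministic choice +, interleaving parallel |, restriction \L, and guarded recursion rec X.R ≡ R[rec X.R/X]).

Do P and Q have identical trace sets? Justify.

Reachable graph of P (4 states):
  u0 = rec X. d.d.d.0 + b.X :: --b--▸ u0, --d--▸ u1
  u1 = d.d.0 :: --d--▸ u2
  u2 = d.0 :: --d--▸ u3
  u3 = 0 :: ·
Reachable graph of Q (4 states):
  v0 = rec X. d.d.d.0 + b.X + b.X :: --b--▸ v0, --d--▸ v1
  v1 = d.d.0 :: --d--▸ v2
  v2 = d.0 :: --d--▸ v3
  v3 = 0 :: ·
Bisimilarity quotient blocks:
  B0 = {u0, v0}
  B1 = {u1, v1}
  B2 = {u2, v2}
  B3 = {u3, v3}
u0 ∈ B0, v0 ∈ B0 → same block
Bisimilar ⇒ trace-equivalent.

trace-equivalent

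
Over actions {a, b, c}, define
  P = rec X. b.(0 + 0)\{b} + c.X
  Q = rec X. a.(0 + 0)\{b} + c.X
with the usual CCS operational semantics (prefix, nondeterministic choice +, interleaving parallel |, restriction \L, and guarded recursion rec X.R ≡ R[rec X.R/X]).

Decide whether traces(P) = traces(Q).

NO — witness ⟨b⟩

P's transition system — 2 states:
  m0 = rec X. b.(0 + 0)\{b} + c.X | =b=> m1, =c=> m0
  m1 = (0 + 0)\{b} | ·
Q's transition system — 2 states:
  n0 = rec X. a.(0 + 0)\{b} + c.X | =a=> n1, =c=> n0
  n1 = (0 + 0)\{b} | ·
Trace ⟨b⟩ through P, begin at {m0}:
  after b @ step 1: {m1}
  ✓ P
Trace ⟨b⟩ through Q, begin at {n0}:
  after b @ step 1: no successor for Q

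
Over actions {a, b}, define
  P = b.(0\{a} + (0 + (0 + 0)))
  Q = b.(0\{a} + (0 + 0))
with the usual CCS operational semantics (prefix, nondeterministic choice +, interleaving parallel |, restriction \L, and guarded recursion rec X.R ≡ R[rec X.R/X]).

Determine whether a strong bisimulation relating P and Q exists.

LTS(P): 2 reachable states
  m0 = b.(0\{a} + (0 + (0 + 0))) has moves =b=> m1
  m1 = 0\{a} + (0 + (0 + 0)) has moves deadlocked
LTS(Q): 2 reachable states
  n0 = b.(0\{a} + (0 + 0)) has moves =b=> n1
  n1 = 0\{a} + (0 + 0) has moves deadlocked
Partition-refinement fixed point:
  B0 = {m0, n0}
  B1 = {m1, n1}
m0 ∈ B0, n0 ∈ B0 → same block

bisimilar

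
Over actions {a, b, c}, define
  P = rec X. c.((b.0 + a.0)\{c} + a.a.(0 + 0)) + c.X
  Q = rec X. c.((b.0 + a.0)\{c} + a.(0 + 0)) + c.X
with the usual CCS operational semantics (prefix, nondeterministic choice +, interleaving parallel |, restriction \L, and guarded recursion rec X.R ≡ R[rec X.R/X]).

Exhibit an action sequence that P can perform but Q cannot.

P's transition system — 5 states:
  p0 = rec X. c.((b.0 + a.0)\{c} + a.a.(0 + 0)) + c.X ⊢ —c→ p0, —c→ p1
  p1 = (b.0 + a.0)\{c} + a.a.(0 + 0) ⊢ —a→ p2, —a→ p3, —b→ p2
  p2 = 0\{c} ⊢ deadlocked
  p3 = a.(0 + 0) ⊢ —a→ p4
  p4 = 0 + 0 ⊢ deadlocked
Q's transition system — 4 states:
  q0 = rec X. c.((b.0 + a.0)\{c} + a.(0 + 0)) + c.X ⊢ —c→ q0, —c→ q1
  q1 = (b.0 + a.0)\{c} + a.(0 + 0) ⊢ —a→ q2, —a→ q3, —b→ q3
  q2 = 0 + 0 ⊢ deadlocked
  q3 = 0\{c} ⊢ deadlocked
Executing caa from P (initial set {p0}):
  step 1 (c): {p0, p1}
  step 2 (a): {p2, p3}
  step 3 (a): {p4}
  — P admits the full trace.
Executing caa from Q (initial set {q0}):
  step 1 (c): {q0, q1}
  step 2 (a): {q2, q3}
  step 3 (a): no successor for Q

caa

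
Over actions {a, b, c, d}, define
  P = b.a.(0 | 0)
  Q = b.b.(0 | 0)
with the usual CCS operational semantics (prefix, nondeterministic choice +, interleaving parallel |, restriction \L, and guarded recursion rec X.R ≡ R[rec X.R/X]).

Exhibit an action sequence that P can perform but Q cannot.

LTS(P): 3 reachable states
  m0 = b.a.(0 | 0) → =b=> m1
  m1 = a.(0 | 0) → =a=> m2
  m2 = 0 | 0 → (no moves)
LTS(Q): 3 reachable states
  n0 = b.b.(0 | 0) → =b=> n1
  n1 = b.(0 | 0) → =b=> n2
  n2 = 0 | 0 → (no moves)
Trace ⟨ba⟩ through P, begin at {m0}:
  after b @ step 1: {m1}
  after a @ step 2: {m2}
  ✓ P
Trace ⟨ba⟩ through Q, begin at {n0}:
  after b @ step 1: {n1}
  after a @ step 2: ∅  — Q cannot continue

ba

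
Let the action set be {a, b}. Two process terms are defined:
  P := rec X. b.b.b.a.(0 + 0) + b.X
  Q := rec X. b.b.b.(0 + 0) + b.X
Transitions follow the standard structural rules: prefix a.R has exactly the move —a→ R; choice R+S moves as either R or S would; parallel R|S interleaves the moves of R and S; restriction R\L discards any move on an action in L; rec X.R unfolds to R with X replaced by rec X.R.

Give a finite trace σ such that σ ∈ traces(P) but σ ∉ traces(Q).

bbba

LTS(P): 5 reachable states
  s0 = rec X. b.b.b.a.(0 + 0) + b.X ⊢ ··b··> s0, ··b··> s1
  s1 = b.b.a.(0 + 0) ⊢ ··b··> s2
  s2 = b.a.(0 + 0) ⊢ ··b··> s3
  s3 = a.(0 + 0) ⊢ ··a··> s4
  s4 = 0 + 0 ⊢ (no moves)
LTS(Q): 4 reachable states
  t0 = rec X. b.b.b.(0 + 0) + b.X ⊢ ··b··> t0, ··b··> t1
  t1 = b.b.(0 + 0) ⊢ ··b··> t2
  t2 = b.(0 + 0) ⊢ ··b··> t3
  t3 = 0 + 0 ⊢ (no moves)
Trace ⟨bbba⟩ through P, begin at {s0}:
  [1] b ⇒ {s0, s1}
  [2] b ⇒ {s0, s1, s2}
  [3] b ⇒ {s0, s1, s2, s3}
  [4] a ⇒ {s4}
  ✓ P
Trace ⟨bbba⟩ through Q, begin at {t0}:
  [1] b ⇒ {t0, t1}
  [2] b ⇒ {t0, t1, t2}
  [3] b ⇒ {t0, t1, t2, t3}
  [4] a ⇒ ∅  — Q cannot continue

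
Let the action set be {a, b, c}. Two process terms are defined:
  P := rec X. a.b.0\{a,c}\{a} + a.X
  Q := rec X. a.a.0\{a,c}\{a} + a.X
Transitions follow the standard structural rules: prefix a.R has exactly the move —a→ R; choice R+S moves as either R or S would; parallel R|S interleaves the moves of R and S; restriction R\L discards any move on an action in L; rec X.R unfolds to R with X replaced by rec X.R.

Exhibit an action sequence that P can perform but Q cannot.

ab

LTS(P): 3 reachable states
  u0 = rec X. a.b.0\{a,c}\{a} + a.X | --a--▸ u0, --a--▸ u1
  u1 = b.0\{a,c}\{a} | --b--▸ u2
  u2 = 0\{a,c}\{a} | deadlocked
LTS(Q): 3 reachable states
  v0 = rec X. a.a.0\{a,c}\{a} + a.X | --a--▸ v0, --a--▸ v1
  v1 = a.0\{a,c}\{a} | --a--▸ v2
  v2 = 0\{a,c}\{a} | deadlocked
Executing ab from P (initial set {u0}):
  step 1 (a): {u0, u1}
  step 2 (b): {u2}
  — P admits the full trace.
Executing ab from Q (initial set {v0}):
  step 1 (a): {v0, v1}
  step 2 (b): ∅ (Q stuck)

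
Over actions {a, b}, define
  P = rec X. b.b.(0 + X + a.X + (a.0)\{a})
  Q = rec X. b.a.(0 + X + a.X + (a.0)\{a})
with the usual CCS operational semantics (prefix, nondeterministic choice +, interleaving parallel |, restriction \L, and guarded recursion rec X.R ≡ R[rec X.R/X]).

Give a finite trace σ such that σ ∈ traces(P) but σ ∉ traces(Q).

Reachable graph of P (3 states):
  u0 = rec X. b.b.(0 + X + a.X + (a.0)\{a}) has moves =b=> u1
  u1 = b.(0 + (rec X. b.b.(0 + X + a.X + (a.0)\{a})) + a.(rec X. b.b.(0 + X + a.X + (a.0)\{a})) + (a.0)\{a}) has moves =b=> u2
  u2 = 0 + (rec X. b.b.(0 + X + a.X + (a.0)\{a})) + a.(rec X. b.b.(0 + X + a.X + (a.0)\{a})) + (a.0)\{a} has moves =a=> u0, =b=> u1
Reachable graph of Q (3 states):
  v0 = rec X. b.a.(0 + X + a.X + (a.0)\{a}) has moves =b=> v1
  v1 = a.(0 + (rec X. b.a.(0 + X + a.X + (a.0)\{a})) + a.(rec X. b.a.(0 + X + a.X + (a.0)\{a})) + (a.0)\{a}) has moves =a=> v2
  v2 = 0 + (rec X. b.a.(0 + X + a.X + (a.0)\{a})) + a.(rec X. b.a.(0 + X + a.X + (a.0)\{a})) + (a.0)\{a} has moves =a=> v0, =b=> v1
Run σ = ⟨bb⟩ on P: start {u0}
  [1] b ⇒ {u1}
  [2] b ⇒ {u2}
  P completes σ.
Run σ = ⟨bb⟩ on Q: start {v0}
  [1] b ⇒ {v1}
  [2] b ⇒ ∅ (Q stuck)

bb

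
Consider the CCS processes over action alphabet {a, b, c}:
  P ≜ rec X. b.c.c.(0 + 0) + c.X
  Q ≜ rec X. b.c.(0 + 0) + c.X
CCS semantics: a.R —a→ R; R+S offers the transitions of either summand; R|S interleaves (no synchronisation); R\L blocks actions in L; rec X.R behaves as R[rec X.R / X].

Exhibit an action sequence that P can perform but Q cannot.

bcc

P's transition system — 4 states:
  s0 = rec X. b.c.c.(0 + 0) + c.X has moves --b--▸ s1, --c--▸ s0
  s1 = c.c.(0 + 0) has moves --c--▸ s2
  s2 = c.(0 + 0) has moves --c--▸ s3
  s3 = 0 + 0 has moves stopped
Q's transition system — 3 states:
  t0 = rec X. b.c.(0 + 0) + c.X has moves --b--▸ t1, --c--▸ t0
  t1 = c.(0 + 0) has moves --c--▸ t2
  t2 = 0 + 0 has moves stopped
Trace ⟨bcc⟩ through P, begin at {s0}:
  after b @ step 1: {s1}
  after c @ step 2: {s2}
  after c @ step 3: {s3}
  — P admits the full trace.
Trace ⟨bcc⟩ through Q, begin at {t0}:
  after b @ step 1: {t1}
  after c @ step 2: {t2}
  after c @ step 3: ∅  — Q cannot continue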